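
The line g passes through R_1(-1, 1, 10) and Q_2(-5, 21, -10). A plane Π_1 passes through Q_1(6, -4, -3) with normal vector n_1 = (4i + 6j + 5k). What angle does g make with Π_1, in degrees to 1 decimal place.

A direction vector for g is Q_2 − R_1 = (-4, 20, -20).
Π_1: n_1·r = n_1·Q_1 gives 4x + 6y + 5z = -15.
sin θ = |n·v| / (|n||v|) = |4| / (√77 · √816) = 0.01596.
θ ≈ 0.9°.

0.9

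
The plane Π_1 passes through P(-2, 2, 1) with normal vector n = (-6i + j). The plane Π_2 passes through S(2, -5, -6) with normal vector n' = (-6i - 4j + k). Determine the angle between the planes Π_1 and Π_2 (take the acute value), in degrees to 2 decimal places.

Π_1: n·r = n·P gives -6x + y = 14.
Π_2: n'·r = n'·S gives -6x - 4y + z = 2.
cos θ = |n₁·n₂| / (|n₁||n₂|) = |32| / (√37 · √53).
θ = arccos(0.72262) ≈ 43.73°.

43.73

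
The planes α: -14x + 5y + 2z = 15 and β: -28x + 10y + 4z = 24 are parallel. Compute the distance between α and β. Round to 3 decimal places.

0.200

Rescale β by 1/2: -14x + 5y + 2z = 12. Then distance = |15 − 12| / √225 ≈ 0.200.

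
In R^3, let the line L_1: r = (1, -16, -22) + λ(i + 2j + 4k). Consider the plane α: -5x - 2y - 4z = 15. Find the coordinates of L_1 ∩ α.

(5, -8, -6)

Substitute r = (1, -16, -22) + t(1, 2, 4) into the plane: 115 + (-25)t = 15, so t = 4.
Intersection: (1, -16, -22) + 4·(1, 2, 4) = (5, -8, -6).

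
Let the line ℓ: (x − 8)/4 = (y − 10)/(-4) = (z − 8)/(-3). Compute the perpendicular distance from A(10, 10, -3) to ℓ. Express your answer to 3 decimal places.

9.165

ℓ has direction (4, -4, -3) through (8, 10, 8).
Taking (8, 10, 8) on ℓ with direction v = (4, -4, -3): w = A − (8, 10, 8) = (2, 0, -11), and w × v = (-44, -38, -8).
Distance = |w × v| / |v| = √3444 / √41 ≈ 9.165.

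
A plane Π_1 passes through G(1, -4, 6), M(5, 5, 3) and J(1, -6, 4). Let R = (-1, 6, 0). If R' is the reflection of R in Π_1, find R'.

(11, 2, 4)

GM = (4, 9, -3), GJ = (0, -2, -2); a normal to Π_1 is GM × GJ = (-24, 8, -8).
Using G: Π_1 has equation -24x + 8y - 8z = -104.
λ = (n·R − d)/|n|² = (72 − (-104))/704 = 1/4.
Reflection = R − 2λn = (-1, 6, 0) − (1/2)·(-24, 8, -8) = (11, 2, 4).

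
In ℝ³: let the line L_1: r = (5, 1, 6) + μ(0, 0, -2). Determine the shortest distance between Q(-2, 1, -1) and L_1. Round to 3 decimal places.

Taking (5, 1, 6) on L_1 with direction v = (0, 0, -2): w = Q − (5, 1, 6) = (-7, 0, -7), and w × v = (0, -14, 0).
Distance = |w × v| / |v| = √196 / √4 ≈ 7.000.

7.000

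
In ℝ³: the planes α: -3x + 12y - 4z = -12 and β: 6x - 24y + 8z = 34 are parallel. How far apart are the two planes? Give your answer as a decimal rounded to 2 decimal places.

Rescale β by 1/(-2): -3x + 12y - 4z = -17. Then distance = |-12 − (-17)| / √169 ≈ 0.38.

0.38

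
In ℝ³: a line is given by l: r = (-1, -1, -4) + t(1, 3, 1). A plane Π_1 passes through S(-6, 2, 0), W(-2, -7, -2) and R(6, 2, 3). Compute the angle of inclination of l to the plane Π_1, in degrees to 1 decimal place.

4.0

SW = (4, -9, -2), SR = (12, 0, 3); a normal to Π_1 is SW × SR = (-27, -36, 108).
Using S: Π_1 has equation -27x - 36y + 108z = 90.
sin θ = |n·v| / (|n||v|) = |-27| / (√13689 · √11) = 0.06958.
θ ≈ 4.0°.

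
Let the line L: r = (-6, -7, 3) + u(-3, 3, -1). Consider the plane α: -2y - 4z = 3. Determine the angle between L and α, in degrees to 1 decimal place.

sin θ = |n·v| / (|n||v|) = |-2| / (√20 · √19) = 0.10260.
θ ≈ 5.9°.

5.9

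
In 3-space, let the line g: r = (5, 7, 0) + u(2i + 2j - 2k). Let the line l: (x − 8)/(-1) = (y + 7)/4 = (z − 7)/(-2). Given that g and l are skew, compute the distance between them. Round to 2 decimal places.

0.16

l has direction (-1, 4, -2) through (8, -7, 7).
Common perpendicular direction n = (2, 2, -2) × (-1, 4, -2) = (4, 6, 10).
With w = (8, -7, 7) − (5, 7, 0) = (3, -14, 7), w · n = -2.
Distance = |w · n| / |n| = |-2| / √152 ≈ 0.16.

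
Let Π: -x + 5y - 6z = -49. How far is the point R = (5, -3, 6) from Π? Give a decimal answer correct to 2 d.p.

0.89

n·R − d = (-1)·(5) + (5)·(-3) + (-6)·(6) − (-49) = -7; |n| = √62.
Distance = |-7| / √62 = 7/√62 ≈ 0.89.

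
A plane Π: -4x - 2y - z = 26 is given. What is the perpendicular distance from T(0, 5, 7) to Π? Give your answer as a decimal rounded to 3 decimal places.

9.383

n·T − d = (-4)·(0) + (-2)·(5) + (-1)·(7) − 26 = -43; |n| = √21.
Distance = |-43| / √21 = 43/√21 ≈ 9.383.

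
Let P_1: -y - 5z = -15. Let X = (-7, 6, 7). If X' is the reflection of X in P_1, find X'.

(-7, 4, -3)

λ = (n·X − d)/|n|² = (-41 − (-15))/26 = -1.
Reflection = X − 2λn = (-7, 6, 7) − (-2)·(0, -1, -5) = (-7, 4, -3).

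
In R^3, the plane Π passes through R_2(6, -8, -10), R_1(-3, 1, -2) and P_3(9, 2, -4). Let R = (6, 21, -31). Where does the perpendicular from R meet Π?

(12, 3, -4)

R_2R_1 = (-9, 9, 8), R_2P_3 = (3, 10, 6); a normal to Π is R_2R_1 × R_2P_3 = (-26, 78, -117).
Using R_2: Π has equation -26x + 78y - 117z = 390.
Foot = R − λn with λ = (n·R − d)/|n|² = (5109 − 390)/20449 = 3/13.
Foot = (6, 21, -31) − (3/13)·(-26, 78, -117) = (12, 3, -4).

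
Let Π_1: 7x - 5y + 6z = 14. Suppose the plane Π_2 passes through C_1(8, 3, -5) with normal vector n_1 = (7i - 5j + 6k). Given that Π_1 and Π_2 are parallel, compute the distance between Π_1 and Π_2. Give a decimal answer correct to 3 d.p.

Π_2: n_1·r = n_1·C_1 gives 7x - 5y + 6z = 11.
Same normal n = (7, -5, 6) with |n| = √110; distance = |14 − 11| / |n| = 3/√110 ≈ 0.286.

0.286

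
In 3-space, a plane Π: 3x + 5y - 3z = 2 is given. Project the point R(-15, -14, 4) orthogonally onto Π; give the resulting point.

(-6, 1, -5)

Foot = R − λn with λ = (n·R − d)/|n|² = (-127 − 2)/43 = -3.
Foot = (-15, -14, 4) − (-3)·(3, 5, -3) = (-6, 1, -5).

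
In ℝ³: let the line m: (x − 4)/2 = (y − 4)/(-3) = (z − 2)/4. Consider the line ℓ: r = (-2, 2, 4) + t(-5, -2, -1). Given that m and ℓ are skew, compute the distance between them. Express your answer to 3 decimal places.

2.395

m has direction (2, -3, 4) through (4, 4, 2).
Common perpendicular direction n = (2, -3, 4) × (-5, -2, -1) = (11, -18, -19).
With w = (-2, 2, 4) − (4, 4, 2) = (-6, -2, 2), w · n = -68.
Distance = |w · n| / |n| = |-68| / √806 ≈ 2.395.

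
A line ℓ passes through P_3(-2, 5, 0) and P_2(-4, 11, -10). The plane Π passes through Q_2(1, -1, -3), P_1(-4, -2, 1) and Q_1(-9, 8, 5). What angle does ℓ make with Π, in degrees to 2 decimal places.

49.96

A direction vector for ℓ is P_2 − P_3 = (-2, 6, -10).
Q_2P_1 = (-5, -1, 4), Q_2Q_1 = (-10, 9, 8); a normal to Π is Q_2P_1 × Q_2Q_1 = (-44, 0, -55).
Using Q_2: Π has equation -44x - 55z = 121.
sin θ = |n·v| / (|n||v|) = |638| / (√4961 · √140) = 0.76555.
θ ≈ 49.96°.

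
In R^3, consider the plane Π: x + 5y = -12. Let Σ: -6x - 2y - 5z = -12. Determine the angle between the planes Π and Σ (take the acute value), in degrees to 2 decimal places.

cos θ = |n₁·n₂| / (|n₁||n₂|) = |-16| / (√26 · √65).
θ = arccos(0.38920) ≈ 67.10°.

67.10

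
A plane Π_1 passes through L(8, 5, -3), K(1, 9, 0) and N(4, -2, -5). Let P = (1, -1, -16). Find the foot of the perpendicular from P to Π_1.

(3, -5, -6)

LK = (-7, 4, 3), LN = (-4, -7, -2); a normal to Π_1 is LK × LN = (13, -26, 65).
Using L: Π_1 has equation 13x - 26y + 65z = -221.
Foot = P − λn with λ = (n·P − d)/|n|² = (-1001 − (-221))/5070 = -2/13.
Foot = (1, -1, -16) − (-2/13)·(13, -26, 65) = (3, -5, -6).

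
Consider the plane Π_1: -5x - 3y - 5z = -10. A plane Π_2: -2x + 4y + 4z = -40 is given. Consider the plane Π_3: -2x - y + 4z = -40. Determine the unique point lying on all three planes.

(8, 0, -6)

Solving the 3×3 linear system -5x - 3y - 5z = -10, -2x + 4y + 4z = -40, -2x - y + 4z = -40 (e.g. by elimination or Cramer's rule, determinant = -150) gives (8, 0, -6).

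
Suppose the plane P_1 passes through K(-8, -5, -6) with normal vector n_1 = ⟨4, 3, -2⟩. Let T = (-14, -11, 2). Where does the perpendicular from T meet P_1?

(-6, -5, -2)

P_1: n_1·r = n_1·K gives 4x + 3y - 2z = -35.
Foot = T − λn with λ = (n·T − d)/|n|² = (-93 − (-35))/29 = -2.
Foot = (-14, -11, 2) − (-2)·(4, 3, -2) = (-6, -5, -2).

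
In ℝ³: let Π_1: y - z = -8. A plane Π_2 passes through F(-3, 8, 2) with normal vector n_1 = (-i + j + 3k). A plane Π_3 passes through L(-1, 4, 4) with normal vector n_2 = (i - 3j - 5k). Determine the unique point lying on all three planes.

Π_2: n_1·r = n_1·F gives -x + y + 3z = 17.
Π_3: n_2·r = n_2·L gives x - 3y - 5z = -33.
Solving the 3×3 linear system y - z = -8, -x + y + 3z = 17, x - 3y - 5z = -33 (e.g. by elimination or Cramer's rule, determinant = -4) gives (7, 0, 8).

(7, 0, 8)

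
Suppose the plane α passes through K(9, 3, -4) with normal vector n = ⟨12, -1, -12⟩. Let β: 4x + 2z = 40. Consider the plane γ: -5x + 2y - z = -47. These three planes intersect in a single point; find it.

α: n·r = n·K gives 12x - y - 12z = 153.
Solving the 3×3 linear system 12x - y - 12z = 153, 4x + 2z = 40, -5x + 2y - z = -47 (e.g. by elimination or Cramer's rule, determinant = -138) gives (11, 3, -2).

(11, 3, -2)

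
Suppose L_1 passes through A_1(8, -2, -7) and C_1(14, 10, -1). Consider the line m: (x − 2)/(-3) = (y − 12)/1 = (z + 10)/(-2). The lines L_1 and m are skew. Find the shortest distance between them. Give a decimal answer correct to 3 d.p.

A direction vector for L_1 is C_1 − A_1 = (6, 12, 6).
m has direction (-3, 1, -2) through (2, 12, -10).
Common perpendicular direction n = (6, 12, 6) × (-3, 1, -2) = (-30, -6, 42).
With w = (2, 12, -10) − (8, -2, -7) = (-6, 14, -3), w · n = -30.
Distance = |w · n| / |n| = |-30| / √2700 ≈ 0.577.

0.577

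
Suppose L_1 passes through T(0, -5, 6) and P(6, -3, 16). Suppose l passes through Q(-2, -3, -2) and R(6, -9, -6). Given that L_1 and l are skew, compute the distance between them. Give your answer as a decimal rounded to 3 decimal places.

A direction vector for L_1 is P − T = (6, 2, 10).
A direction vector for l is R − Q = (8, -6, -4).
Common perpendicular direction n = (6, 2, 10) × (8, -6, -4) = (52, 104, -52).
With w = (-2, -3, -2) − (0, -5, 6) = (-2, 2, -8), w · n = 520.
Distance = |w · n| / |n| = |520| / √16224 ≈ 4.082.

4.082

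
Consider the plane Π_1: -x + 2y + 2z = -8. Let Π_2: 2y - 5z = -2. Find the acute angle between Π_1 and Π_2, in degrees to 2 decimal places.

cos θ = |n₁·n₂| / (|n₁||n₂|) = |-6| / (√9 · √29).
θ = arccos(0.37139) ≈ 68.20°.

68.20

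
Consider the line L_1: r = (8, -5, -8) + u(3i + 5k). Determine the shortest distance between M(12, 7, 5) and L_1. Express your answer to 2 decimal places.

Taking (8, -5, -8) on L_1 with direction v = (3, 0, 5): w = M − (8, -5, -8) = (4, 12, 13), and w × v = (60, 19, -36).
Distance = |w × v| / |v| = √5257 / √34 ≈ 12.43.

12.43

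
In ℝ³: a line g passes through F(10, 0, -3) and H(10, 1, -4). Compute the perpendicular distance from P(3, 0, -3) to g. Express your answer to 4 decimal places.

7.0000

A direction vector for g is H − F = (0, 1, -1).
Taking (10, 0, -3) on g with direction v = (0, 1, -1): w = P − (10, 0, -3) = (-7, 0, 0), and w × v = (0, -7, -7).
Distance = |w × v| / |v| = √98 / √2 ≈ 7.0000.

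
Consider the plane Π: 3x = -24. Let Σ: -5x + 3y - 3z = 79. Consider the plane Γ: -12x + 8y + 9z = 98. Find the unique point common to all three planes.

Solving the 3×3 linear system 3x = -24, -5x + 3y - 3z = 79, -12x + 8y + 9z = 98 (e.g. by elimination or Cramer's rule, determinant = 153) gives (-8, 7, -6).

(-8, 7, -6)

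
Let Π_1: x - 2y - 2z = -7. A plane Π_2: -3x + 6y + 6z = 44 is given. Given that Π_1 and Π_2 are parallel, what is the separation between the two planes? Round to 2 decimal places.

2.56

Rescale Π_2 by 1/(-3): x - 2y - 2z = -44/3. Then distance = |-7 − (-44/3)| / √9 ≈ 2.56.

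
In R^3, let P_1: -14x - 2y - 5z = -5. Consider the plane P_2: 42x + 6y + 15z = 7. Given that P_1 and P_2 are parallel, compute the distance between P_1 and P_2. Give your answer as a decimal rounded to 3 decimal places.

Rescale P_2 by 1/(-3): -14x - 2y - 5z = -7/3. Then distance = |-5 − (-7/3)| / √225 ≈ 0.178.

0.178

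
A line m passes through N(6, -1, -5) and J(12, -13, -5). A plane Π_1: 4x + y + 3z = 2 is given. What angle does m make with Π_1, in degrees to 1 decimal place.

10.1

A direction vector for m is J − N = (6, -12, 0).
sin θ = |n·v| / (|n||v|) = |12| / (√26 · √180) = 0.17541.
θ ≈ 10.1°.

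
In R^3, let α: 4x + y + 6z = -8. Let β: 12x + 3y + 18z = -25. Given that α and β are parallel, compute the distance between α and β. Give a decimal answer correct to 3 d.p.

0.046

Rescale β by 1/3: 4x + y + 6z = -25/3. Then distance = |-8 − (-25/3)| / √53 ≈ 0.046.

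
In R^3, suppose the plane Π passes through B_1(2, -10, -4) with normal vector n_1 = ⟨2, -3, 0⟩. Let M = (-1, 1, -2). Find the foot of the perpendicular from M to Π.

(5, -8, -2)

Π: n_1·r = n_1·B_1 gives 2x - 3y = 34.
Foot = M − λn with λ = (n·M − d)/|n|² = (-5 − 34)/13 = -3.
Foot = (-1, 1, -2) − (-3)·(2, -3, 0) = (5, -8, -2).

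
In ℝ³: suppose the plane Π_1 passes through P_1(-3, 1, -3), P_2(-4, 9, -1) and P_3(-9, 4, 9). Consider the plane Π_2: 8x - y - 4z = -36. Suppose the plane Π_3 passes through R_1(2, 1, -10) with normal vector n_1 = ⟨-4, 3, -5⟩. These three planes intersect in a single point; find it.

P_1P_2 = (-1, 8, 2), P_1P_3 = (-6, 3, 12); a normal to Π_1 is P_1P_2 × P_1P_3 = (90, 0, 45).
Using P_1: Π_1 has equation 90x + 45z = -405.
Π_3: n_1·r = n_1·R_1 gives -4x + 3y - 5z = 45.
Solving the 3×3 linear system 90x + 45z = -405, 8x - y - 4z = -36, -4x + 3y - 5z = 45 (e.g. by elimination or Cramer's rule, determinant = 2430) gives (-4, 8, -1).

(-4, 8, -1)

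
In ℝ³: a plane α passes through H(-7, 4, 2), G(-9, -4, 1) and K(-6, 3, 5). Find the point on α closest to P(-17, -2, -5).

HG = (-2, -8, -1), HK = (1, -1, 3); a normal to α is HG × HK = (-25, 5, 10).
Using H: α has equation -25x + 5y + 10z = 215.
Foot = P − λn with λ = (n·P − d)/|n|² = (365 − 215)/750 = 1/5.
Foot = (-17, -2, -5) − (1/5)·(-25, 5, 10) = (-12, -3, -7).

(-12, -3, -7)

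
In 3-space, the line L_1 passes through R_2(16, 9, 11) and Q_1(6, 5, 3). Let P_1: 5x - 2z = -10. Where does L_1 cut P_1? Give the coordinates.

(-4, 1, -5)

A direction vector for L_1 is Q_1 − R_2 = (-10, -4, -8).
Substitute r = (16, 9, 11) + t(-10, -4, -8) into the plane: 58 + (-34)t = -10, so t = 2.
Intersection: (16, 9, 11) + 2·(-10, -4, -8) = (-4, 1, -5).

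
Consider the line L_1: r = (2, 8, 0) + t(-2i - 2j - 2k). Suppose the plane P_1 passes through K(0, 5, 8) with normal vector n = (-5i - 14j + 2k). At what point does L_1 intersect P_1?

P_1: n·r = n·K gives -5x - 14y + 2z = -54.
Substitute r = (2, 8, 0) + t(-2, -2, -2) into the plane: -122 + 34t = -54, so t = 2.
Intersection: (2, 8, 0) + 2·(-2, -2, -2) = (-2, 4, -4).

(-2, 4, -4)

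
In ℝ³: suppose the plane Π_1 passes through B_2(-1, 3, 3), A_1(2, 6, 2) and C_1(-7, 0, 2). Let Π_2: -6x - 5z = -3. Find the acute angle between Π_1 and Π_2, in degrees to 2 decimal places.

B_2A_1 = (3, 3, -1), B_2C_1 = (-6, -3, -1); a normal to Π_1 is B_2A_1 × B_2C_1 = (-6, 9, 9).
Using B_2: Π_1 has equation -6x + 9y + 9z = 60.
cos θ = |n₁·n₂| / (|n₁||n₂|) = |-9| / (√198 · √61).
θ = arccos(0.08189) ≈ 85.30°.

85.30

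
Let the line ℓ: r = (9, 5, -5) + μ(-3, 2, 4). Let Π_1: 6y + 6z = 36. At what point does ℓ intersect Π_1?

(6, 7, -1)

Substitute r = (9, 5, -5) + t(-3, 2, 4) into the plane: 0 + 36t = 36, so t = 1.
Intersection: (9, 5, -5) + 1·(-3, 2, 4) = (6, 7, -1).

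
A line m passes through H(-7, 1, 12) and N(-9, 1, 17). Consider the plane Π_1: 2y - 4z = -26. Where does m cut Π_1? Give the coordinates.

A direction vector for m is N − H = (-2, 0, 5).
Substitute r = (-7, 1, 12) + t(-2, 0, 5) into the plane: -46 + (-20)t = -26, so t = -1.
Intersection: (-7, 1, 12) + (-1)·(-2, 0, 5) = (-5, 1, 7).

(-5, 1, 7)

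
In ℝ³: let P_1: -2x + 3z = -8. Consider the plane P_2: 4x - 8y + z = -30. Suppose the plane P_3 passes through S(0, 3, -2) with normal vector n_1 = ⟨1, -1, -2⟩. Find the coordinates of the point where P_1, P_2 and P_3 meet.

P_3: n_1·r = n_1·S gives x - y - 2z = 1.
Solving the 3×3 linear system -2x + 3z = -8, 4x - 8y + z = -30, x - y - 2z = 1 (e.g. by elimination or Cramer's rule, determinant = -22) gives (1, 4, -2).

(1, 4, -2)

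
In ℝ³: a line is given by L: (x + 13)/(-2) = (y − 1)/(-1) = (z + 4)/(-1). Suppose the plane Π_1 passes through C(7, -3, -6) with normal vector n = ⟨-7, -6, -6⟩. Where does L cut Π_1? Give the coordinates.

L has direction (-2, -1, -1) through (-13, 1, -4).
Π_1: n·r = n·C gives -7x - 6y - 6z = 5.
Substitute r = (-13, 1, -4) + t(-2, -1, -1) into the plane: 109 + 26t = 5, so t = -4.
Intersection: (-13, 1, -4) + (-4)·(-2, -1, -1) = (-5, 5, 0).

(-5, 5, 0)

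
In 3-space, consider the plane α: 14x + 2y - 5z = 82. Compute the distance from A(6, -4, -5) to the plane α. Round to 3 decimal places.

n·A − d = (14)·(6) + (2)·(-4) + (-5)·(-5) − 82 = 19; |n| = √225.
Distance = |19| / √225 = 19/√225 ≈ 1.267.

1.267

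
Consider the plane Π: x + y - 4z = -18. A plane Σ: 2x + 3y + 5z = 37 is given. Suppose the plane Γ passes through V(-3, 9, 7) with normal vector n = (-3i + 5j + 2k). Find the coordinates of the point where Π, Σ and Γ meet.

Γ: n·r = n·V gives -3x + 5y + 2z = 68.
Solving the 3×3 linear system x + y - 4z = -18, 2x + 3y + 5z = 37, -3x + 5y + 2z = 68 (e.g. by elimination or Cramer's rule, determinant = -114) gives (-6, 8, 5).

(-6, 8, 5)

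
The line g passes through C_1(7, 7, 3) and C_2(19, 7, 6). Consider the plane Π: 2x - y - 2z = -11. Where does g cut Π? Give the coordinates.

(-1, 7, 1)

A direction vector for g is C_2 − C_1 = (12, 0, 3).
Substitute r = (7, 7, 3) + t(12, 0, 3) into the plane: 1 + 18t = -11, so t = -2/3.
Intersection: (7, 7, 3) + (-2/3)·(12, 0, 3) = (-1, 7, 1).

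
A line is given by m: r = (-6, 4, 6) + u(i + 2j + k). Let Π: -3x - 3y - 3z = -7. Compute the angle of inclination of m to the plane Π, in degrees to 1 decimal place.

70.5

sin θ = |n·v| / (|n||v|) = |-12| / (√27 · √6) = 0.94281.
θ ≈ 70.5°.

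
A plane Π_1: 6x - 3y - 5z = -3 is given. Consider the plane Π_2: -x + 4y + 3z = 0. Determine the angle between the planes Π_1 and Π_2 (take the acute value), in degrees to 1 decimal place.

cos θ = |n₁·n₂| / (|n₁||n₂|) = |-33| / (√70 · √26).
θ = arccos(0.77353) ≈ 39.3°.

39.3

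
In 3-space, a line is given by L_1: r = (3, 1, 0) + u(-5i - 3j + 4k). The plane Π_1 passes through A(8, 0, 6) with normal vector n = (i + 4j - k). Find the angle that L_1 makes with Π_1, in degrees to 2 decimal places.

Π_1: n·r = n·A gives x + 4y - z = 2.
sin θ = |n·v| / (|n||v|) = |-21| / (√18 · √50) = 0.70000.
θ ≈ 44.43°.

44.43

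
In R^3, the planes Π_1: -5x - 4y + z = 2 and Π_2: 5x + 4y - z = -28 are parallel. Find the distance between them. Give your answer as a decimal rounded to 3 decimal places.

Rescale Π_2 by 1/(-1): -5x - 4y + z = 28. Then distance = |2 − 28| / √42 ≈ 4.012.

4.012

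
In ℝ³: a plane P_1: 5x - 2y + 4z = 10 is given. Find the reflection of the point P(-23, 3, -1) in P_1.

(7, -9, 23)

λ = (n·P − d)/|n|² = (-125 − 10)/45 = -3.
Reflection = P − 2λn = (-23, 3, -1) − (-6)·(5, -2, 4) = (7, -9, 23).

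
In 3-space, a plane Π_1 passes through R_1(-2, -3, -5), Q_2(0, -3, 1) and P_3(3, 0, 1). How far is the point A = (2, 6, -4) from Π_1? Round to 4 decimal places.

R_1Q_2 = (2, 0, 6), R_1P_3 = (5, 3, 6); a normal to Π_1 is R_1Q_2 × R_1P_3 = (-18, 18, 6).
Using R_1: Π_1 has equation -18x + 18y + 6z = -48.
n·A − d = (-18)·(2) + (18)·(6) + (6)·(-4) − (-48) = 96; |n| = √684.
Distance = |96| / √684 = 96/√684 ≈ 3.6707.

3.6707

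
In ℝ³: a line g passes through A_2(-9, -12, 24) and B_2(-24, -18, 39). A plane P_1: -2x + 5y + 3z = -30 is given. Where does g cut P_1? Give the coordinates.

(11, -4, 4)

A direction vector for g is B_2 − A_2 = (-15, -6, 15).
Substitute r = (-9, -12, 24) + t(-15, -6, 15) into the plane: 30 + 45t = -30, so t = -4/3.
Intersection: (-9, -12, 24) + (-4/3)·(-15, -6, 15) = (11, -4, 4).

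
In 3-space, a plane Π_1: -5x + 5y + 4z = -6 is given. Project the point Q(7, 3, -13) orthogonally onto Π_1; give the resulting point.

(2, 8, -9)

Foot = Q − λn with λ = (n·Q − d)/|n|² = (-72 − (-6))/66 = -1.
Foot = (7, 3, -13) − (-1)·(-5, 5, 4) = (2, 8, -9).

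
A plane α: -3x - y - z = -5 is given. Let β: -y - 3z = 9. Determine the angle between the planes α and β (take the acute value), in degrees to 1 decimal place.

67.6

cos θ = |n₁·n₂| / (|n₁||n₂|) = |4| / (√11 · √10).
θ = arccos(0.38139) ≈ 67.6°.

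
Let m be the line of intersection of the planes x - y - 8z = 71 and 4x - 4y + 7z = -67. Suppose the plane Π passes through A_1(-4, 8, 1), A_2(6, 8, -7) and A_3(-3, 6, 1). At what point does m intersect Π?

(8, 9, -9)

Direction of m: (1, -1, -8) × (4, -4, 7) = (-39, -39, 0).
A point on m: solving the two plane equations with x = 12 gives (12, 13, -9).
A_1A_2 = (10, 0, -8), A_1A_3 = (1, -2, 0); a normal to Π is A_1A_2 × A_1A_3 = (-16, -8, -20).
Using A_1: Π has equation -16x - 8y - 20z = -20.
Substitute r = (12, 13, -9) + t(-39, -39, 0) into the plane: -116 + 936t = -20, so t = 4/39.
Intersection: (12, 13, -9) + (4/39)·(-39, -39, 0) = (8, 9, -9).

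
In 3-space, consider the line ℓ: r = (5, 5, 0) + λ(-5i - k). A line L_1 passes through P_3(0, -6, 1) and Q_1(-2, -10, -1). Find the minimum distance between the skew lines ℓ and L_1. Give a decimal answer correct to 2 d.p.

A direction vector for L_1 is Q_1 − P_3 = (-2, -4, -2).
Common perpendicular direction n = (-5, 0, -1) × (-2, -4, -2) = (-4, -8, 20).
With w = (0, -6, 1) − (5, 5, 0) = (-5, -11, 1), w · n = 128.
Distance = |w · n| / |n| = |128| / √480 ≈ 5.84.

5.84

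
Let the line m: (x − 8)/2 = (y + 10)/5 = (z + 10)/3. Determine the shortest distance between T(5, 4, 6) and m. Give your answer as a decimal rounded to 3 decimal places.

11.441

m has direction (2, 5, 3) through (8, -10, -10).
Taking (8, -10, -10) on m with direction v = (2, 5, 3): w = T − (8, -10, -10) = (-3, 14, 16), and w × v = (-38, 41, -43).
Distance = |w × v| / |v| = √4974 / √38 ≈ 11.441.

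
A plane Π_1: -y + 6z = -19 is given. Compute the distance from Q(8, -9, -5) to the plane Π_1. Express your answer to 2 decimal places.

n·Q − d = (0)·(8) + (-1)·(-9) + (6)·(-5) − (-19) = -2; |n| = √37.
Distance = |-2| / √37 = 2/√37 ≈ 0.33.

0.33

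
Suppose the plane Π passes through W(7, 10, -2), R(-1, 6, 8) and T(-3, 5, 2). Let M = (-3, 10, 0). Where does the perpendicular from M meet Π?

WR = (-8, -4, 10), WT = (-10, -5, 4); a normal to Π is WR × WT = (34, -68, 0).
Using W: Π has equation 34x - 68y = -442.
Foot = M − λn with λ = (n·M − d)/|n|² = (-782 − (-442))/5780 = -1/17.
Foot = (-3, 10, 0) − (-1/17)·(34, -68, 0) = (-1, 6, 0).

(-1, 6, 0)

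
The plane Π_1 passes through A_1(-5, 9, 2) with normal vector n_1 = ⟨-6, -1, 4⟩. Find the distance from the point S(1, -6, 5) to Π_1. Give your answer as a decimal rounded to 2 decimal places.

Π_1: n_1·r = n_1·A_1 gives -6x - y + 4z = 29.
n·S − d = (-6)·(1) + (-1)·(-6) + (4)·(5) − 29 = -9; |n| = √53.
Distance = |-9| / √53 = 9/√53 ≈ 1.24.

1.24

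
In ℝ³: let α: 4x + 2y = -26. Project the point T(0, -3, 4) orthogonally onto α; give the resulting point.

(-4, -5, 4)

Foot = T − λn with λ = (n·T − d)/|n|² = (-6 − (-26))/20 = 1.
Foot = (0, -3, 4) − 1·(4, 2, 0) = (-4, -5, 4).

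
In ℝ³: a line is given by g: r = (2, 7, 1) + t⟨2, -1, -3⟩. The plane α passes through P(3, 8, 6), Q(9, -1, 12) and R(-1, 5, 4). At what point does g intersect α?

PQ = (6, -9, 6), PR = (-4, -3, -2); a normal to α is PQ × PR = (36, -12, -54).
Using P: α has equation 36x - 12y - 54z = -312.
Substitute r = (2, 7, 1) + t(2, -1, -3) into the plane: -66 + 246t = -312, so t = -1.
Intersection: (2, 7, 1) + (-1)·(2, -1, -3) = (0, 8, 4).

(0, 8, 4)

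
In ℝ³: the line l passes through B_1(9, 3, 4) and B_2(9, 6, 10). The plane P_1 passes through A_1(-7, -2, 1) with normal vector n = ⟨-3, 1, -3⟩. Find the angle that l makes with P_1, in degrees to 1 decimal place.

A direction vector for l is B_2 − B_1 = (0, 3, 6).
P_1: n·r = n·A_1 gives -3x + y - 3z = 16.
sin θ = |n·v| / (|n||v|) = |-15| / (√19 · √45) = 0.51299.
θ ≈ 30.9°.

30.9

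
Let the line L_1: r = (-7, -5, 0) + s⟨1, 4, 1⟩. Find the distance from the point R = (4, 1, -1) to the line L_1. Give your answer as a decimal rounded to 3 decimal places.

Taking (-7, -5, 0) on L_1 with direction v = (1, 4, 1): w = R − (-7, -5, 0) = (11, 6, -1), and w × v = (10, -12, 38).
Distance = |w × v| / |v| = √1688 / √18 ≈ 9.684.

9.684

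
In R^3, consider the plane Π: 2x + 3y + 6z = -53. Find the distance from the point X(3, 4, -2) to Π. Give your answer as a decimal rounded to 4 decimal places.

8.4286

n·X − d = (2)·(3) + (3)·(4) + (6)·(-2) − (-53) = 59; |n| = √49.
Distance = |59| / √49 = 59/√49 ≈ 8.4286.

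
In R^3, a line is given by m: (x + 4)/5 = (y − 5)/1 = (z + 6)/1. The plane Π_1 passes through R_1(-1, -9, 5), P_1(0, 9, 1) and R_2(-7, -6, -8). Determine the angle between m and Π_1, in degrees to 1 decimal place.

m has direction (5, 1, 1) through (-4, 5, -6).
R_1P_1 = (1, 18, -4), R_1R_2 = (-6, 3, -13); a normal to Π_1 is R_1P_1 × R_1R_2 = (-222, 37, 111).
Using R_1: Π_1 has equation -222x + 37y + 111z = 444.
sin θ = |n·v| / (|n||v|) = |-962| / (√62974 · √27) = 0.73776.
θ ≈ 47.5°.

47.5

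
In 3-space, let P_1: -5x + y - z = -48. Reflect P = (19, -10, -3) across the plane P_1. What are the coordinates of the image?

(-1, -6, -7)

λ = (n·P − d)/|n|² = (-102 − (-48))/27 = -2.
Reflection = P − 2λn = (19, -10, -3) − (-4)·(-5, 1, -1) = (-1, -6, -7).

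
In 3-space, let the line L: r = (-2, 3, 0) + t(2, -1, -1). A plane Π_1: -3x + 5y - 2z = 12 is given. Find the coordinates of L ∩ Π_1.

(0, 2, -1)

Substitute r = (-2, 3, 0) + t(2, -1, -1) into the plane: 21 + (-9)t = 12, so t = 1.
Intersection: (-2, 3, 0) + 1·(2, -1, -1) = (0, 2, -1).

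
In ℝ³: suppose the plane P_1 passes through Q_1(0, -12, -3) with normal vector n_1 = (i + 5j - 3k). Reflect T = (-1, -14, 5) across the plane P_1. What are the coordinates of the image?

P_1: n_1·r = n_1·Q_1 gives x + 5y - 3z = -51.
λ = (n·T − d)/|n|² = (-86 − (-51))/35 = -1.
Reflection = T − 2λn = (-1, -14, 5) − (-2)·(1, 5, -3) = (1, -4, -1).

(1, -4, -1)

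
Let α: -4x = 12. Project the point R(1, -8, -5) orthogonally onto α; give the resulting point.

(-3, -8, -5)

Foot = R − λn with λ = (n·R − d)/|n|² = (-4 − 12)/16 = -1.
Foot = (1, -8, -5) − (-1)·(-4, 0, 0) = (-3, -8, -5).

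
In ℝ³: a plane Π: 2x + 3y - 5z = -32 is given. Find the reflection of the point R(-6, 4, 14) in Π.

(-2, 10, 4)

λ = (n·R − d)/|n|² = (-70 − (-32))/38 = -1.
Reflection = R − 2λn = (-6, 4, 14) − (-2)·(2, 3, -5) = (-2, 10, 4).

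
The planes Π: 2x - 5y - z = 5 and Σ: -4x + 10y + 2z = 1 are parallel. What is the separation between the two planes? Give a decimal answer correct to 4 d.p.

1.0042

Rescale Σ by 1/(-2): 2x - 5y - z = -1/2. Then distance = |5 − (-1/2)| / √30 ≈ 1.0042.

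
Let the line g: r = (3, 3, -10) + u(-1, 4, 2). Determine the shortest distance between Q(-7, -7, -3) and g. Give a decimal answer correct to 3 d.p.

Taking (3, 3, -10) on g with direction v = (-1, 4, 2): w = Q − (3, 3, -10) = (-10, -10, 7), and w × v = (-48, 13, -50).
Distance = |w × v| / |v| = √4973 / √21 ≈ 15.389.

15.389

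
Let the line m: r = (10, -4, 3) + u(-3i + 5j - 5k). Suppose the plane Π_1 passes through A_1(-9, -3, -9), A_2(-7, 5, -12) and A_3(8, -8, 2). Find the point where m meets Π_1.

A_1A_2 = (2, 8, -3), A_1A_3 = (17, -5, 11); a normal to Π_1 is A_1A_2 × A_1A_3 = (73, -73, -146).
Using A_1: Π_1 has equation 73x - 73y - 146z = 876.
Substitute r = (10, -4, 3) + t(-3, 5, -5) into the plane: 584 + 146t = 876, so t = 2.
Intersection: (10, -4, 3) + 2·(-3, 5, -5) = (4, 6, -7).

(4, 6, -7)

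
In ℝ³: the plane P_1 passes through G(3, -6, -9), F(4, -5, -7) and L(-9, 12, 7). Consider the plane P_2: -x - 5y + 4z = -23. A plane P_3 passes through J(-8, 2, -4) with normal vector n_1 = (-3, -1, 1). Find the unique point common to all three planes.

GF = (1, 1, 2), GL = (-12, 18, 16); a normal to P_1 is GF × GL = (-20, -40, 30).
Using G: P_1 has equation -20x - 40y + 30z = -90.
P_3: n_1·r = n_1·J gives -3x - y + z = 18.
Solving the 3×3 linear system -20x - 40y + 30z = -90, -x - 5y + 4z = -23, -3x - y + z = 18 (e.g. by elimination or Cramer's rule, determinant = 40) gives (-8, 7, 1).

(-8, 7, 1)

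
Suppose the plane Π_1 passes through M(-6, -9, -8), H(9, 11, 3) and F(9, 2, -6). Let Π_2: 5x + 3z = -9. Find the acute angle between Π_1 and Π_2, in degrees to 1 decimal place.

47.9

MH = (15, 20, 11), MF = (15, 11, 2); a normal to Π_1 is MH × MF = (-81, 135, -135).
Using M: Π_1 has equation -81x + 135y - 135z = 351.
cos θ = |n₁·n₂| / (|n₁||n₂|) = |-810| / (√43011 · √34).
θ = arccos(0.66982) ≈ 47.9°.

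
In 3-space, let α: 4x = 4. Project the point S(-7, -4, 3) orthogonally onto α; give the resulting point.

Foot = S − λn with λ = (n·S − d)/|n|² = (-28 − 4)/16 = -2.
Foot = (-7, -4, 3) − (-2)·(4, 0, 0) = (1, -4, 3).

(1, -4, 3)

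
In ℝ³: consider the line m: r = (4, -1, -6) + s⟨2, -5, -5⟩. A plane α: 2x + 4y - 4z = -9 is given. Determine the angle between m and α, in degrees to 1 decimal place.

5.2

sin θ = |n·v| / (|n||v|) = |4| / (√36 · √54) = 0.09072.
θ ≈ 5.2°.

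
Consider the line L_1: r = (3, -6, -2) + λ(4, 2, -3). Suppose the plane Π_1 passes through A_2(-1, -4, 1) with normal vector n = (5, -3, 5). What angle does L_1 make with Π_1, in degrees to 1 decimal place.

Π_1: n·r = n·A_2 gives 5x - 3y + 5z = 12.
sin θ = |n·v| / (|n||v|) = |-1| / (√59 · √29) = 0.02418.
θ ≈ 1.4°.

1.4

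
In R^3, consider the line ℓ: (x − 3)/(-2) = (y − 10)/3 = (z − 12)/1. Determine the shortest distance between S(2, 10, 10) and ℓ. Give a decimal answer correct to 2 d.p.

ℓ has direction (-2, 3, 1) through (3, 10, 12).
Taking (3, 10, 12) on ℓ with direction v = (-2, 3, 1): w = S − (3, 10, 12) = (-1, 0, -2), and w × v = (6, 5, -3).
Distance = |w × v| / |v| = √70 / √14 ≈ 2.24.

2.24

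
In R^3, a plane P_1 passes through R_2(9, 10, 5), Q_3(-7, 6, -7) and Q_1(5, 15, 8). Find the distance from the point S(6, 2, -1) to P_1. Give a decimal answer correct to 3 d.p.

2.333

R_2Q_3 = (-16, -4, -12), R_2Q_1 = (-4, 5, 3); a normal to P_1 is R_2Q_3 × R_2Q_1 = (48, 96, -96).
Using R_2: P_1 has equation 48x + 96y - 96z = 912.
n·S − d = (48)·(6) + (96)·(2) + (-96)·(-1) − 912 = -336; |n| = √20736.
Distance = |-336| / √20736 = 336/√20736 ≈ 2.333.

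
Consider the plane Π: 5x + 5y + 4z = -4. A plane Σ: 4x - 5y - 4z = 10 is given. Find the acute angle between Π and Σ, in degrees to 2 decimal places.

69.98

cos θ = |n₁·n₂| / (|n₁||n₂|) = |-21| / (√66 · √57).
θ = arccos(0.34238) ≈ 69.98°.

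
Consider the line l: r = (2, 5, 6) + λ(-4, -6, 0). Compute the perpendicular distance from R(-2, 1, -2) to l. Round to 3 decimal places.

8.077

Taking (2, 5, 6) on l with direction v = (-4, -6, 0): w = R − (2, 5, 6) = (-4, -4, -8), and w × v = (-48, 32, 8).
Distance = |w × v| / |v| = √3392 / √52 ≈ 8.077.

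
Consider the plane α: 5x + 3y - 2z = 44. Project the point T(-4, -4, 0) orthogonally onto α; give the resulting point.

Foot = T − λn with λ = (n·T − d)/|n|² = (-32 − 44)/38 = -2.
Foot = (-4, -4, 0) − (-2)·(5, 3, -2) = (6, 2, -4).

(6, 2, -4)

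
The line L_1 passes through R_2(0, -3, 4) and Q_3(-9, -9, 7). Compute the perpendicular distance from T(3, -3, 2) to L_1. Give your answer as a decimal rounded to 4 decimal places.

2.0874

A direction vector for L_1 is Q_3 − R_2 = (-9, -6, 3).
Taking (0, -3, 4) on L_1 with direction v = (-9, -6, 3): w = T − (0, -3, 4) = (3, 0, -2), and w × v = (-12, 9, -18).
Distance = |w × v| / |v| = √549 / √126 ≈ 2.0874.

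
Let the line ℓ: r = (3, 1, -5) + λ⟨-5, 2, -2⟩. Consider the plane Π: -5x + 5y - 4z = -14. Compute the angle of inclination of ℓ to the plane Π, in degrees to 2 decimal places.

sin θ = |n·v| / (|n||v|) = |43| / (√66 · √33) = 0.92138.
θ ≈ 67.13°.

67.13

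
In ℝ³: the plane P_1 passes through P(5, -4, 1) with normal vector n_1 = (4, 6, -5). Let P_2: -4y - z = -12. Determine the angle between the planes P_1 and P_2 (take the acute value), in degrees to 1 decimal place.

P_1: n_1·r = n_1·P gives 4x + 6y - 5z = -9.
cos θ = |n₁·n₂| / (|n₁||n₂|) = |-19| / (√77 · √17).
θ = arccos(0.52515) ≈ 58.3°.

58.3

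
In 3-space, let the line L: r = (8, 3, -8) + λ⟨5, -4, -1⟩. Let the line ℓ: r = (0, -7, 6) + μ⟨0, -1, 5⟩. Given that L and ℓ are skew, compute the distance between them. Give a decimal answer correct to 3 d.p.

Common perpendicular direction n = (5, -4, -1) × (0, -1, 5) = (-21, -25, -5).
With w = (0, -7, 6) − (8, 3, -8) = (-8, -10, 14), w · n = 348.
Distance = |w · n| / |n| = |348| / √1091 ≈ 10.536.

10.536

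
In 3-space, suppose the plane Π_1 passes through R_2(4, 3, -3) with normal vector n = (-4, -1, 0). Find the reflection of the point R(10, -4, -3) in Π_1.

(2, -6, -3)

Π_1: n·r = n·R_2 gives -4x - y = -19.
λ = (n·R − d)/|n|² = (-36 − (-19))/17 = -1.
Reflection = R − 2λn = (10, -4, -3) − (-2)·(-4, -1, 0) = (2, -6, -3).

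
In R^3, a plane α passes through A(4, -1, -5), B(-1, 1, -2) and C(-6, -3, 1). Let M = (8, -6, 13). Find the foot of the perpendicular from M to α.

(-1, -6, -2)

AB = (-5, 2, 3), AC = (-10, -2, 6); a normal to α is AB × AC = (18, 0, 30).
Using A: α has equation 18x + 30z = -78.
Foot = M − λn with λ = (n·M − d)/|n|² = (534 − (-78))/1224 = 1/2.
Foot = (8, -6, 13) − (1/2)·(18, 0, 30) = (-1, -6, -2).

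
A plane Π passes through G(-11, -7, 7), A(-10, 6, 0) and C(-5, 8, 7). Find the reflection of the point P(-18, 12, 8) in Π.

(2, 4, -4)

GA = (1, 13, -7), GC = (6, 15, 0); a normal to Π is GA × GC = (105, -42, -63).
Using G: Π has equation 105x - 42y - 63z = -1302.
λ = (n·P − d)/|n|² = (-2898 − (-1302))/16758 = -2/21.
Reflection = P − 2λn = (-18, 12, 8) − (-4/21)·(105, -42, -63) = (2, 4, -4).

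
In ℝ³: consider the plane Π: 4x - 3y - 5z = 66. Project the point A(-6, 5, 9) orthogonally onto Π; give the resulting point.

(6, -4, -6)

Foot = A − λn with λ = (n·A − d)/|n|² = (-84 − 66)/50 = -3.
Foot = (-6, 5, 9) − (-3)·(4, -3, -5) = (6, -4, -6).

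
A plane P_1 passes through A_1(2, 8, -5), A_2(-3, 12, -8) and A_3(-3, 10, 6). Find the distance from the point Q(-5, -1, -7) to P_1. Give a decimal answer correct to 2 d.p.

A_1A_2 = (-5, 4, -3), A_1A_3 = (-5, 2, 11); a normal to P_1 is A_1A_2 × A_1A_3 = (50, 70, 10).
Using A_1: P_1 has equation 50x + 70y + 10z = 610.
n·Q − d = (50)·(-5) + (70)·(-1) + (10)·(-7) − 610 = -1000; |n| = √7500.
Distance = |-1000| / √7500 = 1000/√7500 ≈ 11.55.

11.55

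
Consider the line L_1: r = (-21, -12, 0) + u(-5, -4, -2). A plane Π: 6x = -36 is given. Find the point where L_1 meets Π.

Substitute r = (-21, -12, 0) + t(-5, -4, -2) into the plane: -126 + (-30)t = -36, so t = -3.
Intersection: (-21, -12, 0) + (-3)·(-5, -4, -2) = (-6, 0, 6).

(-6, 0, 6)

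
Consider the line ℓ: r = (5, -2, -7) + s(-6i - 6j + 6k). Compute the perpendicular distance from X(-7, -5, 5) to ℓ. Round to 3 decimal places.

7.348

Taking (5, -2, -7) on ℓ with direction v = (-6, -6, 6): w = X − (5, -2, -7) = (-12, -3, 12), and w × v = (54, 0, 54).
Distance = |w × v| / |v| = √5832 / √108 ≈ 7.348.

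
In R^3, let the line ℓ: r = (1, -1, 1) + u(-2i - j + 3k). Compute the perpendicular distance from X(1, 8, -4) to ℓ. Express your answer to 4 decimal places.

8.0534

Taking (1, -1, 1) on ℓ with direction v = (-2, -1, 3): w = X − (1, -1, 1) = (0, 9, -5), and w × v = (22, 10, 18).
Distance = |w × v| / |v| = √908 / √14 ≈ 8.0534.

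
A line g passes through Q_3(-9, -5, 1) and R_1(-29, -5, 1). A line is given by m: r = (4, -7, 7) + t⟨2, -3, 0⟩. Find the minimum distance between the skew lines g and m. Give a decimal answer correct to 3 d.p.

6.000

A direction vector for g is R_1 − Q_3 = (-20, 0, 0).
Common perpendicular direction n = (-20, 0, 0) × (2, -3, 0) = (0, 0, 60).
With w = (4, -7, 7) − (-9, -5, 1) = (13, -2, 6), w · n = 360.
Distance = |w · n| / |n| = |360| / √3600 ≈ 6.000.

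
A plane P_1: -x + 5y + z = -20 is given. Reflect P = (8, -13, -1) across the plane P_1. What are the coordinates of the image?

(4, 7, 3)

λ = (n·P − d)/|n|² = (-74 − (-20))/27 = -2.
Reflection = P − 2λn = (8, -13, -1) − (-4)·(-1, 5, 1) = (4, 7, 3).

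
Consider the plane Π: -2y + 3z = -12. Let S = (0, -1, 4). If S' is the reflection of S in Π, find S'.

λ = (n·S − d)/|n|² = (14 − (-12))/13 = 2.
Reflection = S − 2λn = (0, -1, 4) − 4·(0, -2, 3) = (0, 7, -8).

(0, 7, -8)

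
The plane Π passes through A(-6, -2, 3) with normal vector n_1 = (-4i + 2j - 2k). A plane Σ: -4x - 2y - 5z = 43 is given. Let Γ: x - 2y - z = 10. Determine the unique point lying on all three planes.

Π: n_1·r = n_1·A gives -4x + 2y - 2z = 14.
Solving the 3×3 linear system -4x + 2y - 2z = 14, -4x - 2y - 5z = 43, x - 2y - z = 10 (e.g. by elimination or Cramer's rule, determinant = -6) gives (-1, -2, -7).

(-1, -2, -7)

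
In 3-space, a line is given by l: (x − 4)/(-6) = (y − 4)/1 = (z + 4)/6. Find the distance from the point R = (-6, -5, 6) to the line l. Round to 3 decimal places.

10.593

l has direction (-6, 1, 6) through (4, 4, -4).
Taking (4, 4, -4) on l with direction v = (-6, 1, 6): w = R − (4, 4, -4) = (-10, -9, 10), and w × v = (-64, 0, -64).
Distance = |w × v| / |v| = √8192 / √73 ≈ 10.593.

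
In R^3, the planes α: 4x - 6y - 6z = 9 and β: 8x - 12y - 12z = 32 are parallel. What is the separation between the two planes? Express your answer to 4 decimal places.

Rescale β by 1/2: 4x - 6y - 6z = 16. Then distance = |9 − 16| / √88 ≈ 0.7462.

0.7462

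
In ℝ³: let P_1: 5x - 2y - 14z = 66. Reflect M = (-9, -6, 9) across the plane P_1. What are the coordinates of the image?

(1, -10, -19)

λ = (n·M − d)/|n|² = (-159 − 66)/225 = -1.
Reflection = M − 2λn = (-9, -6, 9) − (-2)·(5, -2, -14) = (1, -10, -19).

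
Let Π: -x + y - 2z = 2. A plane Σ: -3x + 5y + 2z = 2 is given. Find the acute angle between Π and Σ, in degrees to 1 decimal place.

cos θ = |n₁·n₂| / (|n₁||n₂|) = |4| / (√6 · √38).
θ = arccos(0.26491) ≈ 74.6°.

74.6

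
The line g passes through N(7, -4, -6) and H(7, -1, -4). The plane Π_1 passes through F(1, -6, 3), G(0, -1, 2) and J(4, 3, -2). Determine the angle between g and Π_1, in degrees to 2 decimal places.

A direction vector for g is H − N = (0, 3, 2).
FG = (-1, 5, -1), FJ = (3, 9, -5); a normal to Π_1 is FG × FJ = (-16, -8, -24).
Using F: Π_1 has equation -16x - 8y - 24z = -40.
sin θ = |n·v| / (|n||v|) = |-72| / (√896 · √13) = 0.66712.
θ ≈ 41.85°.

41.85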